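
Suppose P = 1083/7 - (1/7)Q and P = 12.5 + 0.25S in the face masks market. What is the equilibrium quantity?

Q* = 362

Set the two price expressions equal: 1083/7 - (1/7)Q = 12.5 + 0.25Q.
1991/14 = (11/28)Q, so Q* = 362.
P* = 1083/7 − (1/7)(362) = 103.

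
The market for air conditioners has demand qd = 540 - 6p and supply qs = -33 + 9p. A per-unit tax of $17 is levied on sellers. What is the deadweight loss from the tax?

Deadweight loss = 520.2

Pre-tax equilibrium: p* = 38.2, q* = 310.8.
Tax on sellers shifts supply to qs = -33 + 9(p − 17) = -186 + 9p.
540 - 6p = -186 + 9p gives buyer price pb = 48.4; sellers receive ps = 48.4 − 17 = 31.4.
New quantity: q = 540 − 6(48.4) = 249.6.
DWL = ½ × 17 × (310.8 − 249.6) = 520.2.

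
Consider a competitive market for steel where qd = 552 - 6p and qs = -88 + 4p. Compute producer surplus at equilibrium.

Equilibrium: 552 - 6p = -88 + 4p gives p* = 64, q* = 168.
Supply starts at p = 22 (where qs = 0).
PS = ½(64 − 22)(168) = 3528.

Producer surplus = 3528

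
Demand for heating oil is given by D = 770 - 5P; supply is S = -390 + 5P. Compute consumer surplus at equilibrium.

Equilibrium: 770 - 5P = -390 + 5P gives P* = 116, Q* = 190.
Demand choke price (D = 0): P = 154.
CS = ½(154 − 116)(190) = 3610.

Consumer surplus = 3610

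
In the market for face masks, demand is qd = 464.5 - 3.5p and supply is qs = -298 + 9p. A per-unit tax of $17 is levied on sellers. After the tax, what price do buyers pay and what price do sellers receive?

Buyers pay $73.24, sellers receive $56.24

Pre-tax equilibrium: p* = 61, q* = 251.
Tax on sellers shifts supply to qs = -298 + 9(p − 17) = -451 + 9p.
464.5 - 3.5p = -451 + 9p gives buyer price pb = 73.24; sellers receive ps = 73.24 − 17 = 56.24.
New quantity: q = 464.5 − 3.5(73.24) = 208.16.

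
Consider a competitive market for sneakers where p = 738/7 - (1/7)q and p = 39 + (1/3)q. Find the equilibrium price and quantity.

Set the two price expressions equal: 738/7 - (1/7)q = 39 + (1/3)q.
465/7 = (10/21)q, so q* = 139.5.
p* = 738/7 − (1/7)(139.5) = 85.5.

p* = 85.5, q* = 139.5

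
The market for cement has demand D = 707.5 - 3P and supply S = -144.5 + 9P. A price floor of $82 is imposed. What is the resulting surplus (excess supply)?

Equilibrium price would be P* = 71, so the floor at 82 binds.
At P = 82: D = 461.5, S = 593.5.
Surplus = 593.5 − 461.5 = 132.

Surplus = 132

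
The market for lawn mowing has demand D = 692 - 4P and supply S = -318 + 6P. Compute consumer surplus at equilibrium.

Equilibrium: 692 - 4P = -318 + 6P gives P* = 101, Q* = 288.
Demand choke price (D = 0): P = 173.
CS = ½(173 − 101)(288) = 10368.

Consumer surplus = 10368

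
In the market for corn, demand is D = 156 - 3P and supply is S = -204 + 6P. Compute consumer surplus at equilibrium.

Equilibrium: 156 - 3P = -204 + 6P gives P* = 40, Q* = 36.
Demand choke price (D = 0): P = 52.
CS = ½(52 − 40)(36) = 216.

Consumer surplus = 216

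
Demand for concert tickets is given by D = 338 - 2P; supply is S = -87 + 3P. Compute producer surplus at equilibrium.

Equilibrium: 338 - 2P = -87 + 3P gives P* = 85, Q* = 168.
Supply starts at P = 29 (where S = 0).
PS = ½(85 − 29)(168) = 4704.

Producer surplus = 4704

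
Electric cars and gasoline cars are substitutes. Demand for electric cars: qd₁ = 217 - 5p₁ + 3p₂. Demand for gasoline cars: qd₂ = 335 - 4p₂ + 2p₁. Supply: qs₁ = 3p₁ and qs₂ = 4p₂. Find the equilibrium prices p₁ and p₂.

Market 1: 217 - 5p₁ + 3p₂ = 3p₁ → 8p₁ - 3p₂ = 217.
Market 2: 8p₂ - 2p₁ = 335.
Eliminating p₂: 8×(1) + 3×(2) gives 58p₁ = 2741, so p₁ = 2741/58.
Back-substitute into (2): p₂ = (335 + 2×2741/58) / 8 = 1557/29.

p₁ = 2741/58, p₂ = 1557/29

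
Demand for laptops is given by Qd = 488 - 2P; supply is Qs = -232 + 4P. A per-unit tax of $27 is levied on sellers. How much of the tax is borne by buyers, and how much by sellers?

Pre-tax equilibrium: P* = 120, Q* = 248.
Tax on sellers shifts supply to Qs = -232 + 4(P − 27) = -340 + 4P.
488 - 2P = -340 + 4P gives buyer price Pb = 138; sellers receive Ps = 138 − 27 = 111.
New quantity: Q = 488 − 2(138) = 212.
Buyer burden = 138 − 120 = 18; seller burden = 120 − 111 = 9.

Buyers bear $18, sellers bear $9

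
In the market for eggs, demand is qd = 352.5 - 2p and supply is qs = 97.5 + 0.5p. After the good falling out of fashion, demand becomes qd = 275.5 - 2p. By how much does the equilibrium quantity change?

Original equilibrium: p* = 102, q* = 148.5.
New equilibrium: 275.5 - 2p = 97.5 + 0.5p, so 178 = 2.5p and p' = 71.2; q' = 275.5 − 2(71.2) = 133.1.
Change in quantity: 133.1 − 148.5 = -15.4.

Δq = -15.4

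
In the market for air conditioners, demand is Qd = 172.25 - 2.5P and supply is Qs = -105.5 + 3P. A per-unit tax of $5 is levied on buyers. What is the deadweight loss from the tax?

Pre-tax equilibrium: P* = 50.5, Q* = 46.
Tax on buyers shifts demand to Qd = 172.25 − 2.5(P + 5) = 159.75 - 2.5P.
159.75 - 2.5P = -105.5 + 3P gives seller price Ps = 1061/22; buyers pay Pb = 1061/22 + 5 = 1171/22.
New quantity: Q = 172.25 − 2.5(1171/22) = 431/11.
DWL = ½ × 5 × (46 − 431/11) = 375/22.

Deadweight loss = 375/22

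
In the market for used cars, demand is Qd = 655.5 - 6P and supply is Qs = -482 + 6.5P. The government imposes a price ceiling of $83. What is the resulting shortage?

Shortage = 100

Equilibrium price would be P* = 91, so the ceiling at 83 binds.
At P = 83: Qd = 655.5 − 6(83) = 157.5, Qs = -482 + 6.5(83) = 57.5.
Shortage = 157.5 − 57.5 = 100.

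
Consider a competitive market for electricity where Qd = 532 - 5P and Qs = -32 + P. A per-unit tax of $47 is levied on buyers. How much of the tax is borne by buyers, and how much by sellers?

Pre-tax equilibrium: P* = 94, Q* = 62.
Tax on buyers shifts demand to Qd = 532 − 5(P + 47) = 297 - 5P.
297 - 5P = -32 + P gives seller price Ps = 329/6; buyers pay Pb = 329/6 + 47 = 611/6.
New quantity: Q = 532 − 5(611/6) = 137/6.
Buyer burden = 611/6 − 94 = 47/6; seller burden = 94 − 329/6 = 235/6.

Buyers bear 47/6, sellers bear 235/6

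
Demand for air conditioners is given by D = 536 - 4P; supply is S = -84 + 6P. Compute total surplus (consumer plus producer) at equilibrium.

Total surplus = 17280

Equilibrium: 536 - 4P = -84 + 6P gives P* = 62, Q* = 288.
Demand choke price: P = 134; supply starts at P = 14.
CS = ½(134 − 62)(288) = 10368; PS = ½(62 − 14)(288) = 6912.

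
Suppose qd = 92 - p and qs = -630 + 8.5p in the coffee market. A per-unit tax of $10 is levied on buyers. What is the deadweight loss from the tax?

Pre-tax equilibrium: p* = 76, q* = 16.
Tax on buyers shifts demand to qd = 92 − 1(p + 10) = 82 - p.
82 - p = -630 + 8.5p gives seller price ps = 1424/19; buyers pay pb = 1424/19 + 10 = 1614/19.
New quantity: q = 92 − 1(1614/19) = 134/19.
DWL = ½ × 10 × (16 − 134/19) = 850/19.

Deadweight loss = 850/19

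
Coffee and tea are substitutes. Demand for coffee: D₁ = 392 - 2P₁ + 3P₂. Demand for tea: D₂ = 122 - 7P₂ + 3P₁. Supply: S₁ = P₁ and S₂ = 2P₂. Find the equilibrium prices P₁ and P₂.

Market 1: 392 - 2P₁ + 3P₂ = P₁ → 3P₁ - 3P₂ = 392.
Market 2: 9P₂ - 3P₁ = 122.
Eliminating P₂: 9×(1) + 3×(2) gives 18P₁ = 3894, so P₁ = 649/3.
Back-substitute into (2): P₂ = (122 + 3×649/3) / 9 = 257/3.

P₁ = 649/3, P₂ = 257/3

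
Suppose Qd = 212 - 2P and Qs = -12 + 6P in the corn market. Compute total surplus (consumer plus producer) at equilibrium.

Equilibrium: 212 - 2P = -12 + 6P gives P* = 28, Q* = 156.
Demand choke price: P = 106; supply starts at P = 2.
CS = ½(106 − 28)(156) = 6084; PS = ½(28 − 2)(156) = 2028.

Total surplus = 8112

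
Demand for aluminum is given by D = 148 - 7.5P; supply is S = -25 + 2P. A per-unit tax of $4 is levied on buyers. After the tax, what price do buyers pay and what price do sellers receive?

Pre-tax equilibrium: P* = 346/19, Q* = 217/19.
Tax on buyers shifts demand to D = 148 − 7.5(P + 4) = 118 - 7.5P.
118 - 7.5P = -25 + 2P gives seller price Ps = 286/19; buyers pay Pb = 286/19 + 4 = 362/19.
New quantity: Q = 148 − 7.5(362/19) = 97/19.

Buyers pay 362/19, sellers receive 286/19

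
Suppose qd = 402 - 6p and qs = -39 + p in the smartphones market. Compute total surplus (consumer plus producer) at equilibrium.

Equilibrium: 402 - 6p = -39 + p gives p* = 63, q* = 24.
Demand choke price: p = 67; supply starts at p = 39.
CS = ½(67 − 63)(24) = 48; PS = ½(63 − 39)(24) = 288.

Total surplus = 336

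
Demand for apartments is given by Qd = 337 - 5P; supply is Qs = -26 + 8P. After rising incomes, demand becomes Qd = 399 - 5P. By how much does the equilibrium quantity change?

Original equilibrium: P* = 363/13, Q* = 2566/13.
New equilibrium: 399 - 5P = -26 + 8P, so 425 = 13P and P' = 425/13; Q' = 399 − 5(425/13) = 3062/13.
Change in quantity: 3062/13 − 2566/13 = 496/13.

ΔQ = 496/13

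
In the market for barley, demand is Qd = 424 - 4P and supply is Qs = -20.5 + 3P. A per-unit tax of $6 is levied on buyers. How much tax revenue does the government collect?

Tax revenue = 6708/7

Pre-tax equilibrium: P* = 63.5, Q* = 170.
Tax on buyers shifts demand to Qd = 424 − 4(P + 6) = 400 - 4P.
400 - 4P = -20.5 + 3P gives seller price Ps = 841/14; buyers pay Pb = 841/14 + 6 = 925/14.
New quantity: Q = 424 − 4(925/14) = 1118/7.
Revenue = 6 × 1118/7 = 6708/7.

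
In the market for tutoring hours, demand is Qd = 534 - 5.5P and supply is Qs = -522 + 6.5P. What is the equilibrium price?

P* = 88

Set Qd = Qs: 534 - 5.5P = -522 + 6.5P.
1056 = 12P, so P* = 88.
Q* = 534 − 5.5(88) = 50.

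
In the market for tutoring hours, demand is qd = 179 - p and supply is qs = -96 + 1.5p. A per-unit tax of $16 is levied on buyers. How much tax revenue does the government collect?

Tax revenue = 950.4

Pre-tax equilibrium: p* = 110, q* = 69.
Tax on buyers shifts demand to qd = 179 − 1(p + 16) = 163 - p.
163 - p = -96 + 1.5p gives seller price ps = 103.6; buyers pay pb = 103.6 + 16 = 119.6.
New quantity: q = 179 − 1(119.6) = 59.4.
Revenue = 16 × 59.4 = 950.4.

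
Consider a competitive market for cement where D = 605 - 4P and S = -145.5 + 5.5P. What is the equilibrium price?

P* = 79

Set D = S: 605 - 4P = -145.5 + 5.5P.
750.5 = 9.5P, so P* = 79.
Q* = 605 − 4(79) = 289.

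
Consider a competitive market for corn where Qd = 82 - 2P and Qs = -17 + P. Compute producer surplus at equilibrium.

Equilibrium: 82 - 2P = -17 + P gives P* = 33, Q* = 16.
Supply starts at P = 17 (where Qs = 0).
PS = ½(33 − 17)(16) = 128.

Producer surplus = 128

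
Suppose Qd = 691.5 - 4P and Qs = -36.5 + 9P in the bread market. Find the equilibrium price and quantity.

Set Qd = Qs: 691.5 - 4P = -36.5 + 9P.
728 = 13P, so P* = 56.
Q* = 691.5 − 4(56) = 467.5.

P* = 56, Q* = 467.5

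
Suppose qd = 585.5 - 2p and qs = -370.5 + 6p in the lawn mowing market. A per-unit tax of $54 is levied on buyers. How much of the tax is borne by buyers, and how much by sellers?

Pre-tax equilibrium: p* = 119.5, q* = 346.5.
Tax on buyers shifts demand to qd = 585.5 − 2(p + 54) = 477.5 - 2p.
477.5 - 2p = -370.5 + 6p gives seller price ps = 106; buyers pay pb = 106 + 54 = 160.
New quantity: q = 585.5 − 2(160) = 265.5.
Buyer burden = 160 − 119.5 = 40.5; seller burden = 119.5 − 106 = 13.5.

Buyers bear $40.5, sellers bear $13.5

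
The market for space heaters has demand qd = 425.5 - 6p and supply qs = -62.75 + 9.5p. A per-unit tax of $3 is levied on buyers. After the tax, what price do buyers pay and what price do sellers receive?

Buyers pay 2067/62, sellers receive 1881/62

Pre-tax equilibrium: p* = 31.5, q* = 236.5.
Tax on buyers shifts demand to qd = 425.5 − 6(p + 3) = 407.5 - 6p.
407.5 - 6p = -62.75 + 9.5p gives seller price ps = 1881/62; buyers pay pb = 1881/62 + 3 = 2067/62.
New quantity: q = 425.5 − 6(2067/62) = 13979/62.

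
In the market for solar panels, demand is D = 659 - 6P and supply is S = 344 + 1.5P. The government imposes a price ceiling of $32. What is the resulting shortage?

Shortage = 75

Equilibrium price would be P* = 42, so the ceiling at 32 binds.
At P = 32: D = 659 − 6(32) = 467, S = 344 + 1.5(32) = 392.
Shortage = 467 − 392 = 75.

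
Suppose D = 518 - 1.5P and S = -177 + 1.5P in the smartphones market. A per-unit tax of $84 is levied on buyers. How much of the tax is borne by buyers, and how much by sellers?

Pre-tax equilibrium: P* = 695/3, Q* = 170.5.
Tax on buyers shifts demand to D = 518 − 1.5(P + 84) = 392 - 1.5P.
392 - 1.5P = -177 + 1.5P gives seller price Ps = 569/3; buyers pay Pb = 569/3 + 84 = 821/3.
New quantity: Q = 518 − 1.5(821/3) = 107.5.
Buyer burden = 821/3 − 695/3 = 42; seller burden = 695/3 − 569/3 = 42.

Buyers bear $42, sellers bear $42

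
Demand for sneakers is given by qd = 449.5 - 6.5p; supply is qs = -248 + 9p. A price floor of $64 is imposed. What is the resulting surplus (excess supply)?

Surplus = 294.5

Equilibrium price would be p* = 45, so the floor at 64 binds.
At p = 64: qd = 33.5, qs = 328.
Surplus = 328 − 33.5 = 294.5.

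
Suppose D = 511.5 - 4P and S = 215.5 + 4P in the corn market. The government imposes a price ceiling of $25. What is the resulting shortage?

Shortage = 96

Equilibrium price would be P* = 37, so the ceiling at 25 binds.
At P = 25: D = 511.5 − 4(25) = 411.5, S = 215.5 + 4(25) = 315.5.
Shortage = 411.5 − 315.5 = 96.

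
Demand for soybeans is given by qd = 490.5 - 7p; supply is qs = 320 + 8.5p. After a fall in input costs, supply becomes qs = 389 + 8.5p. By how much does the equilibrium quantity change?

Original equilibrium: p* = 11, q* = 413.5.
New equilibrium: 490.5 - 7p = 389 + 8.5p, so 101.5 = 15.5p and p' = 203/31; q' = 490.5 − 7(203/31) = 27569/62.
Change in quantity: 27569/62 − 413.5 = 966/31.

Δq = 966/31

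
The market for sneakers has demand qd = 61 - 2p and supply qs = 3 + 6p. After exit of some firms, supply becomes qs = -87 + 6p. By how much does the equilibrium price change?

Δp = 11.25

Original equilibrium: p* = 7.25, q* = 46.5.
New equilibrium: 61 - 2p = -87 + 6p, so 148 = 8p and p' = 18.5; q' = 61 − 2(18.5) = 24.
Change in price: 18.5 − 7.25 = 11.25.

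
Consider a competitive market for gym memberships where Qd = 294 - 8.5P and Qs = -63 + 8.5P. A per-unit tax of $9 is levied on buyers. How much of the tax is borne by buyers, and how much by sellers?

Pre-tax equilibrium: P* = 21, Q* = 115.5.
Tax on buyers shifts demand to Qd = 294 − 8.5(P + 9) = 217.5 - 8.5P.
217.5 - 8.5P = -63 + 8.5P gives seller price Ps = 16.5; buyers pay Pb = 16.5 + 9 = 25.5.
New quantity: Q = 294 − 8.5(25.5) = 77.25.
Buyer burden = 25.5 − 21 = 4.5; seller burden = 21 − 16.5 = 4.5.

Buyers bear $4.5, sellers bear $4.5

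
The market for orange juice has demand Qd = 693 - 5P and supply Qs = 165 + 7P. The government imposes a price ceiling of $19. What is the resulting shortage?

Shortage = 300

Equilibrium price would be P* = 44, so the ceiling at 19 binds.
At P = 19: Qd = 693 − 5(19) = 598, Qs = 165 + 7(19) = 298.
Shortage = 598 − 298 = 300.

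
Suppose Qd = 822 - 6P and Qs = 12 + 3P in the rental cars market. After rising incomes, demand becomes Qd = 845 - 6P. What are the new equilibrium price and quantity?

P' = 833/9, Q' = 869/3

Original equilibrium: P* = 90, Q* = 282.
New equilibrium: 845 - 6P = 12 + 3P, so 833 = 9P and P' = 833/9; Q' = 845 − 6(833/9) = 869/3.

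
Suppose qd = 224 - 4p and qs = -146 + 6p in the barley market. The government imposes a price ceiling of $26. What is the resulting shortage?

Equilibrium price would be p* = 37, so the ceiling at 26 binds.
At p = 26: qd = 224 − 4(26) = 120, qs = -146 + 6(26) = 10.
Shortage = 120 − 10 = 110.

Shortage = 110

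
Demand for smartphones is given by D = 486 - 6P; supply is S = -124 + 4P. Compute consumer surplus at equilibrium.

Equilibrium: 486 - 6P = -124 + 4P gives P* = 61, Q* = 120.
Demand choke price (D = 0): P = 81.
CS = ½(81 − 61)(120) = 1200.

Consumer surplus = 1200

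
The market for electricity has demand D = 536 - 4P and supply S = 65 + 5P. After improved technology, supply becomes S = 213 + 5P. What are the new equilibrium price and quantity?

Original equilibrium: P* = 157/3, Q* = 980/3.
New equilibrium: 536 - 4P = 213 + 5P, so 323 = 9P and P' = 323/9; Q' = 536 − 4(323/9) = 3532/9.

P' = 323/9, Q' = 3532/9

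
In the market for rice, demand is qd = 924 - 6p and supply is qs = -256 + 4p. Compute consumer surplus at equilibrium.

Consumer surplus = 3888

Equilibrium: 924 - 6p = -256 + 4p gives p* = 118, q* = 216.
Demand choke price (qd = 0): p = 154.
CS = ½(154 − 118)(216) = 3888.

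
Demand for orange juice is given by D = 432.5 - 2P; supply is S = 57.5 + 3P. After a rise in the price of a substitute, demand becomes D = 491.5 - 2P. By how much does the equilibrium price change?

Original equilibrium: P* = 75, Q* = 282.5.
New equilibrium: 491.5 - 2P = 57.5 + 3P, so 434 = 5P and P' = 86.8; Q' = 491.5 − 2(86.8) = 317.9.
Change in price: 86.8 − 75 = 11.8.

ΔP = 11.8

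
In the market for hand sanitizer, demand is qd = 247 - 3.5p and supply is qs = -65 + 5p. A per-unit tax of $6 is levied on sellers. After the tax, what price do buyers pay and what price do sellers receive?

Buyers pay 684/17, sellers receive 582/17

Pre-tax equilibrium: p* = 624/17, q* = 2015/17.
Tax on sellers shifts supply to qs = -65 + 5(p − 6) = -95 + 5p.
247 - 3.5p = -95 + 5p gives buyer price pb = 684/17; sellers receive ps = 684/17 − 6 = 582/17.
New quantity: q = 247 − 3.5(684/17) = 1805/17.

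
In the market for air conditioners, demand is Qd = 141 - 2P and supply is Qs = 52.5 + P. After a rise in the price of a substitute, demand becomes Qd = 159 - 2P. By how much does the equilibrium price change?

ΔP = 6

Original equilibrium: P* = 29.5, Q* = 82.
New equilibrium: 159 - 2P = 52.5 + P, so 106.5 = 3P and P' = 35.5; Q' = 159 − 2(35.5) = 88.
Change in price: 35.5 − 29.5 = 6.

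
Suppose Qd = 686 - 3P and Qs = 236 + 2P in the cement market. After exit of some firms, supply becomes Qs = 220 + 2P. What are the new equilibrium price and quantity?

Original equilibrium: P* = 90, Q* = 416.
New equilibrium: 686 - 3P = 220 + 2P, so 466 = 5P and P' = 93.2; Q' = 686 − 3(93.2) = 406.4.

P' = 93.2, Q' = 406.4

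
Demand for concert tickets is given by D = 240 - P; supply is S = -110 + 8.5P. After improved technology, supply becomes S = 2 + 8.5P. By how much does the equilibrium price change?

Original equilibrium: P* = 700/19, Q* = 3860/19.
New equilibrium: 240 - P = 2 + 8.5P, so 238 = 9.5P and P' = 476/19; Q' = 240 − 1(476/19) = 4084/19.
Change in price: 476/19 − 700/19 = -224/19.

ΔP = -224/19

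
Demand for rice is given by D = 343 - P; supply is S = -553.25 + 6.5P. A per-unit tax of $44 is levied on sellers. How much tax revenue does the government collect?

Tax revenue = 122342/15

Pre-tax equilibrium: P* = 119.5, Q* = 223.5.
Tax on sellers shifts supply to S = -553.25 + 6.5(P − 44) = -839.25 + 6.5P.
343 - P = -839.25 + 6.5P gives buyer price Pb = 4729/30; sellers receive Ps = 4729/30 − 44 = 3409/30.
New quantity: Q = 343 − 1(4729/30) = 5561/30.
Revenue = 44 × 5561/30 = 122342/15.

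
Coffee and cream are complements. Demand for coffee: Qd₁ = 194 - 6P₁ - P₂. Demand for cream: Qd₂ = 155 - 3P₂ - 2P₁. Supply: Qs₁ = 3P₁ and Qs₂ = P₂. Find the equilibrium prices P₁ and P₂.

Market 1: 194 - 6P₁ - P₂ = 3P₁ → 9P₁ + P₂ = 194.
Market 2: 4P₂ + 2P₁ = 155.
Eliminating P₂: 4×(1) − 1×(2) gives 34P₁ = 621, so P₁ = 621/34.
Back-substitute into (2): P₂ = (155 − 2×621/34) / 4 = 1007/34.

P₁ = 621/34, P₂ = 1007/34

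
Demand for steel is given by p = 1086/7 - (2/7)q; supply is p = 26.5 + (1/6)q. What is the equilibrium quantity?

q* = 5403/19

Set the two price expressions equal: 1086/7 - (2/7)q = 26.5 + (1/6)q.
1801/14 = (19/42)q, so q* = 5403/19.
p* = 1086/7 − (2/7)(5403/19) = 1404/19.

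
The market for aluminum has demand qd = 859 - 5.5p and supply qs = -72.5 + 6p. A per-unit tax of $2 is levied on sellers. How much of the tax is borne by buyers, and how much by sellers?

Buyers bear 24/23, sellers bear 22/23

Pre-tax equilibrium: p* = 81, q* = 413.5.
Tax on sellers shifts supply to qs = -72.5 + 6(p − 2) = -84.5 + 6p.
859 - 5.5p = -84.5 + 6p gives buyer price pb = 1887/23; sellers receive ps = 1887/23 − 2 = 1841/23.
New quantity: q = 859 − 5.5(1887/23) = 18757/46.
Buyer burden = 1887/23 − 81 = 24/23; seller burden = 81 − 1841/23 = 22/23.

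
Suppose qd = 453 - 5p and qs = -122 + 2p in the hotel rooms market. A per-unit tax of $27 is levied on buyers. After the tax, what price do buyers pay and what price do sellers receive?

Buyers pay 629/7, sellers receive 440/7

Pre-tax equilibrium: p* = 575/7, q* = 296/7.
Tax on buyers shifts demand to qd = 453 − 5(p + 27) = 318 - 5p.
318 - 5p = -122 + 2p gives seller price ps = 440/7; buyers pay pb = 440/7 + 27 = 629/7.
New quantity: q = 453 − 5(629/7) = 26/7.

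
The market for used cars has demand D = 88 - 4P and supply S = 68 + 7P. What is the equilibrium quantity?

Q* = 888/11

Set D = S: 88 - 4P = 68 + 7P.
20 = 11P, so P* = 20/11.
Q* = 88 − 4(20/11) = 888/11.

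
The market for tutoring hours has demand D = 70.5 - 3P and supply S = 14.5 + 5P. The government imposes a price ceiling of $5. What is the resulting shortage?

Shortage = 16

Equilibrium price would be P* = 7, so the ceiling at 5 binds.
At P = 5: D = 70.5 − 3(5) = 55.5, S = 14.5 + 5(5) = 39.5.
Shortage = 55.5 − 39.5 = 16.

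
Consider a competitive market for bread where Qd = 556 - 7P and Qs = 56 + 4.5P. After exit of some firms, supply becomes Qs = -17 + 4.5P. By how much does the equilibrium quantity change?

Original equilibrium: P* = 1000/23, Q* = 5788/23.
New equilibrium: 556 - 7P = -17 + 4.5P, so 573 = 11.5P and P' = 1146/23; Q' = 556 − 7(1146/23) = 4766/23.
Change in quantity: 4766/23 − 5788/23 = -1022/23.

ΔQ = -1022/23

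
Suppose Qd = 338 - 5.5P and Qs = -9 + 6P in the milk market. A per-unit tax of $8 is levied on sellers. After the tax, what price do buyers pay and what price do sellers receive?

Buyers pay 790/23, sellers receive 606/23

Pre-tax equilibrium: P* = 694/23, Q* = 3957/23.
Tax on sellers shifts supply to Qs = -9 + 6(P − 8) = -57 + 6P.
338 - 5.5P = -57 + 6P gives buyer price Pb = 790/23; sellers receive Ps = 790/23 − 8 = 606/23.
New quantity: Q = 338 − 5.5(790/23) = 3429/23.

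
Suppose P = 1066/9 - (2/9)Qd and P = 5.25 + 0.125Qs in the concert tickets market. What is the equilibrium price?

P* = 46

Set the two price expressions equal: 1066/9 - (2/9)Q = 5.25 + 0.125Q.
4075/36 = (25/72)Q, so Q* = 326.
P* = 1066/9 − (2/9)(326) = 46.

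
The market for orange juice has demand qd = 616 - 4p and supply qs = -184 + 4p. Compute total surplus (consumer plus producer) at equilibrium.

Total surplus = 11664

Equilibrium: 616 - 4p = -184 + 4p gives p* = 100, q* = 216.
Demand choke price: p = 154; supply starts at p = 46.
CS = ½(154 − 100)(216) = 5832; PS = ½(100 − 46)(216) = 5832.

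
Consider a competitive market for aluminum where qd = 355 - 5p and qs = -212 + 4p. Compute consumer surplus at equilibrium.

Consumer surplus = 160

Equilibrium: 355 - 5p = -212 + 4p gives p* = 63, q* = 40.
Demand choke price (qd = 0): p = 71.
CS = ½(71 − 63)(40) = 160.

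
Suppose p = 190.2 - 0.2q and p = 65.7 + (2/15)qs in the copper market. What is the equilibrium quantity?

q* = 373.5

Set the two price expressions equal: 190.2 - 0.2q = 65.7 + (2/15)q.
124.5 = (1/3)q, so q* = 373.5.
p* = 190.2 − (0.2)(373.5) = 115.5.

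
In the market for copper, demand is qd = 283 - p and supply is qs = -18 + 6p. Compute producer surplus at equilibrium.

Equilibrium: 283 - p = -18 + 6p gives p* = 43, q* = 240.
Supply starts at p = 3 (where qs = 0).
PS = ½(43 − 3)(240) = 4800.

Producer surplus = 4800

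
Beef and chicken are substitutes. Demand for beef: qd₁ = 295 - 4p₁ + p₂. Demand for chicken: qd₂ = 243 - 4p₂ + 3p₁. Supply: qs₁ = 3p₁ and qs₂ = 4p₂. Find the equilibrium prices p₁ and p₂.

p₁ = 2603/53, p₂ = 2586/53

Market 1: 295 - 4p₁ + p₂ = 3p₁ → 7p₁ - p₂ = 295.
Market 2: 8p₂ - 3p₁ = 243.
Eliminating p₂: 8×(1) + 1×(2) gives 53p₁ = 2603, so p₁ = 2603/53.
Back-substitute into (2): p₂ = (243 + 3×2603/53) / 8 = 2586/53.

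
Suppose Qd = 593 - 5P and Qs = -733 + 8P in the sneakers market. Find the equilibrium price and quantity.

P* = 102, Q* = 83

Set Qd = Qs: 593 - 5P = -733 + 8P.
1326 = 13P, so P* = 102.
Q* = 593 − 5(102) = 83.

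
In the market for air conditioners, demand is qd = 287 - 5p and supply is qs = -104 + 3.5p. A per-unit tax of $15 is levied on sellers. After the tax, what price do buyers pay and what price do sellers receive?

Buyers pay 887/17, sellers receive 632/17

Pre-tax equilibrium: p* = 46, q* = 57.
Tax on sellers shifts supply to qs = -104 + 3.5(p − 15) = -156.5 + 3.5p.
287 - 5p = -156.5 + 3.5p gives buyer price pb = 887/17; sellers receive ps = 887/17 − 15 = 632/17.
New quantity: q = 287 − 5(887/17) = 444/17.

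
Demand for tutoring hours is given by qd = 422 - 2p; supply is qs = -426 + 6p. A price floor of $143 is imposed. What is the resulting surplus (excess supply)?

Equilibrium price would be p* = 106, so the floor at 143 binds.
At p = 143: qd = 136, qs = 432.
Surplus = 432 − 136 = 296.

Surplus = 296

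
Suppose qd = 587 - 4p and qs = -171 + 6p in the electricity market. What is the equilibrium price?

p* = 75.8

Set qd = qs: 587 - 4p = -171 + 6p.
758 = 10p, so p* = 75.8.
q* = 587 − 4(75.8) = 283.8.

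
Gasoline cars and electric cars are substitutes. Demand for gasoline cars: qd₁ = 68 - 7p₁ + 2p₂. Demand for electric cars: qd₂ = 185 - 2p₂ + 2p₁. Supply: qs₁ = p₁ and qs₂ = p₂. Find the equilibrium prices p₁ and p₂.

p₁ = 28.7, p₂ = 80.8

Market 1: 68 - 7p₁ + 2p₂ = p₁ → 8p₁ - 2p₂ = 68.
Market 2: 3p₂ - 2p₁ = 185.
Eliminating p₂: 3×(1) + 2×(2) gives 20p₁ = 574, so p₁ = 28.7.
Back-substitute into (2): p₂ = (185 + 2×28.7) / 3 = 80.8.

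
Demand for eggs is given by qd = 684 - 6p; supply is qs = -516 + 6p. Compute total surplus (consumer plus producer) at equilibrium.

Equilibrium: 684 - 6p = -516 + 6p gives p* = 100, q* = 84.
Demand choke price: p = 114; supply starts at p = 86.
CS = ½(114 − 100)(84) = 588; PS = ½(100 − 86)(84) = 588.

Total surplus = 1176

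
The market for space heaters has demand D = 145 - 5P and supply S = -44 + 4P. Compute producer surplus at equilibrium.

Producer surplus = 200

Equilibrium: 145 - 5P = -44 + 4P gives P* = 21, Q* = 40.
Supply starts at P = 11 (where S = 0).
PS = ½(21 − 11)(40) = 200.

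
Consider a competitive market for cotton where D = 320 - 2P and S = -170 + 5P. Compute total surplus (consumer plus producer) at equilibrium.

Equilibrium: 320 - 2P = -170 + 5P gives P* = 70, Q* = 180.
Demand choke price: P = 160; supply starts at P = 34.
CS = ½(160 − 70)(180) = 8100; PS = ½(70 − 34)(180) = 3240.

Total surplus = 11340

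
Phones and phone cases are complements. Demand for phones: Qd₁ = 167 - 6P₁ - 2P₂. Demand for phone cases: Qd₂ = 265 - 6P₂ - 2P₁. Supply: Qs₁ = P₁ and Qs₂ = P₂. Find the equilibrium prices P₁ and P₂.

Market 1: 167 - 6P₁ - 2P₂ = P₁ → 7P₁ + 2P₂ = 167.
Market 2: 7P₂ + 2P₁ = 265.
Eliminating P₂: 7×(1) − 2×(2) gives 45P₁ = 639, so P₁ = 14.2.
Back-substitute into (2): P₂ = (265 − 2×14.2) / 7 = 33.8.

P₁ = 14.2, P₂ = 33.8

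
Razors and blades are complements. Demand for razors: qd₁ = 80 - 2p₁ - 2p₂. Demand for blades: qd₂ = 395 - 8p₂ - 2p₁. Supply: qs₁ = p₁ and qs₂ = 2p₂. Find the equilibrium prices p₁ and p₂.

Market 1: 80 - 2p₁ - 2p₂ = p₁ → 3p₁ + 2p₂ = 80.
Market 2: 10p₂ + 2p₁ = 395.
Eliminating p₂: 10×(1) − 2×(2) gives 26p₁ = 10, so p₁ = 5/13.
Back-substitute into (2): p₂ = (395 − 2×5/13) / 10 = 1025/26.

p₁ = 5/13, p₂ = 1025/26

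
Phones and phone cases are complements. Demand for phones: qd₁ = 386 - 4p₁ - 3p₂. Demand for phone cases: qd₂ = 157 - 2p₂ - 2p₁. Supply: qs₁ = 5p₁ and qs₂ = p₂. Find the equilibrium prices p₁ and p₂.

Market 1: 386 - 4p₁ - 3p₂ = 5p₁ → 9p₁ + 3p₂ = 386.
Market 2: 3p₂ + 2p₁ = 157.
Eliminating p₂: 3×(1) − 3×(2) gives 21p₁ = 687, so p₁ = 229/7.
Back-substitute into (2): p₂ = (157 − 2×229/7) / 3 = 641/21.

p₁ = 229/7, p₂ = 641/21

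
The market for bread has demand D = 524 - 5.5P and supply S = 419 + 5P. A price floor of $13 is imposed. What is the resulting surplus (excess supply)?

Surplus = 31.5

Equilibrium price would be P* = 10, so the floor at 13 binds.
At P = 13: D = 452.5, S = 484.
Surplus = 484 − 452.5 = 31.5.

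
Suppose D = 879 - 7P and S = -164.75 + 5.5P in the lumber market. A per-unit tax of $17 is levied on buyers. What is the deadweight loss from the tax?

Pre-tax equilibrium: P* = 83.5, Q* = 294.5.
Tax on buyers shifts demand to D = 879 − 7(P + 17) = 760 - 7P.
760 - 7P = -164.75 + 5.5P gives seller price Ps = 73.98; buyers pay Pb = 73.98 + 17 = 90.98.
New quantity: Q = 879 − 7(90.98) = 242.14.
DWL = ½ × 17 × (294.5 − 242.14) = 445.06.

Deadweight loss = 445.06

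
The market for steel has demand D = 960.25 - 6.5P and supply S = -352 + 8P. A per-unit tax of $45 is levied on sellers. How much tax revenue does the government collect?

Tax revenue = 274860/29

Pre-tax equilibrium: P* = 90.5, Q* = 372.
Tax on sellers shifts supply to S = -352 + 8(P − 45) = -712 + 8P.
960.25 - 6.5P = -712 + 8P gives buyer price Pb = 6689/58; sellers receive Ps = 6689/58 − 45 = 4079/58.
New quantity: Q = 960.25 − 6.5(6689/58) = 6108/29.
Revenue = 45 × 6108/29 = 274860/29.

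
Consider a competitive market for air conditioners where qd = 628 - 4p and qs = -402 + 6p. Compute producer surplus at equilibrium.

Producer surplus = 3888

Equilibrium: 628 - 4p = -402 + 6p gives p* = 103, q* = 216.
Supply starts at p = 67 (where qs = 0).
PS = ½(103 − 67)(216) = 3888.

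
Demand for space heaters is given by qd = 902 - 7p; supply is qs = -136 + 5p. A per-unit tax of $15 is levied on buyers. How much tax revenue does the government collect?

Pre-tax equilibrium: p* = 86.5, q* = 296.5.
Tax on buyers shifts demand to qd = 902 − 7(p + 15) = 797 - 7p.
797 - 7p = -136 + 5p gives seller price ps = 77.75; buyers pay pb = 77.75 + 15 = 92.75.
New quantity: q = 902 − 7(92.75) = 252.75.
Revenue = 15 × 252.75 = 3791.25.

Tax revenue = 3791.25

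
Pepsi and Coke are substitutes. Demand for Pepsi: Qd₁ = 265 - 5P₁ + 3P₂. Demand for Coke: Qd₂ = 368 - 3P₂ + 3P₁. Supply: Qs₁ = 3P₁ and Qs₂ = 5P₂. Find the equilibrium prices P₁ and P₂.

P₁ = 3224/55, P₂ = 3739/55

Market 1: 265 - 5P₁ + 3P₂ = 3P₁ → 8P₁ - 3P₂ = 265.
Market 2: 8P₂ - 3P₁ = 368.
Eliminating P₂: 8×(1) + 3×(2) gives 55P₁ = 3224, so P₁ = 3224/55.
Back-substitute into (2): P₂ = (368 + 3×3224/55) / 8 = 3739/55.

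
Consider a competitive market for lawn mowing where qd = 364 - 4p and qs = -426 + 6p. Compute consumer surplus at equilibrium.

Equilibrium: 364 - 4p = -426 + 6p gives p* = 79, q* = 48.
Demand choke price (qd = 0): p = 91.
CS = ½(91 − 79)(48) = 288.

Consumer surplus = 288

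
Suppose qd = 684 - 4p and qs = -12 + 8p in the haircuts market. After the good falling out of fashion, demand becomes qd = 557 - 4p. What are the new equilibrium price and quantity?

Original equilibrium: p* = 58, q* = 452.
New equilibrium: 557 - 4p = -12 + 8p, so 569 = 12p and p' = 569/12; q' = 557 − 4(569/12) = 1102/3.

p' = 569/12, q' = 1102/3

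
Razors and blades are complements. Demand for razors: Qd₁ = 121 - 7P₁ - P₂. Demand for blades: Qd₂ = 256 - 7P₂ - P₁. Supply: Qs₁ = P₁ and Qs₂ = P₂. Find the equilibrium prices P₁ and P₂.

P₁ = 712/63, P₂ = 1927/63

Market 1: 121 - 7P₁ - P₂ = P₁ → 8P₁ + P₂ = 121.
Market 2: 8P₂ + P₁ = 256.
Eliminating P₂: 8×(1) − 1×(2) gives 63P₁ = 712, so P₁ = 712/63.
Back-substitute into (2): P₂ = (256 − 1×712/63) / 8 = 1927/63.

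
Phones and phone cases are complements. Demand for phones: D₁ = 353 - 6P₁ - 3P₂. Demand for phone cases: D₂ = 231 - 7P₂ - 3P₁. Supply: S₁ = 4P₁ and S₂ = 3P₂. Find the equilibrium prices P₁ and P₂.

P₁ = 2837/91, P₂ = 1251/91

Market 1: 353 - 6P₁ - 3P₂ = 4P₁ → 10P₁ + 3P₂ = 353.
Market 2: 10P₂ + 3P₁ = 231.
Eliminating P₂: 10×(1) − 3×(2) gives 91P₁ = 2837, so P₁ = 2837/91.
Back-substitute into (2): P₂ = (231 − 3×2837/91) / 10 = 1251/91.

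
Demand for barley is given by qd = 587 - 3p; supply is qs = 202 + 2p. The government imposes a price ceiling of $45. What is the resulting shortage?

Shortage = 160

Equilibrium price would be p* = 77, so the ceiling at 45 binds.
At p = 45: qd = 587 − 3(45) = 452, qs = 202 + 2(45) = 292.
Shortage = 452 − 292 = 160.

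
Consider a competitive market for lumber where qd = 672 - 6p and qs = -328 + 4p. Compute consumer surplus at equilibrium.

Consumer surplus = 432

Equilibrium: 672 - 6p = -328 + 4p gives p* = 100, q* = 72.
Demand choke price (qd = 0): p = 112.
CS = ½(112 − 100)(72) = 432.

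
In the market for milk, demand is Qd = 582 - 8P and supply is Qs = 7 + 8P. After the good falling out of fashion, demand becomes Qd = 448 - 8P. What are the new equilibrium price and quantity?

Original equilibrium: P* = 35.9375, Q* = 294.5.
New equilibrium: 448 - 8P = 7 + 8P, so 441 = 16P and P' = 27.5625; Q' = 448 − 8(27.5625) = 227.5.

P' = 27.5625, Q' = 227.5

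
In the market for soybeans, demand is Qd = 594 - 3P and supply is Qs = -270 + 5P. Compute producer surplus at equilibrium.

Producer surplus = 7290

Equilibrium: 594 - 3P = -270 + 5P gives P* = 108, Q* = 270.
Supply starts at P = 54 (where Qs = 0).
PS = ½(108 − 54)(270) = 7290.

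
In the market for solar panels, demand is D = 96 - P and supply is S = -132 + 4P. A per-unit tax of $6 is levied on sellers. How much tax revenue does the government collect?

Pre-tax equilibrium: P* = 45.6, Q* = 50.4.
Tax on sellers shifts supply to S = -132 + 4(P − 6) = -156 + 4P.
96 - P = -156 + 4P gives buyer price Pb = 50.4; sellers receive Ps = 50.4 − 6 = 44.4.
New quantity: Q = 96 − 1(50.4) = 45.6.
Revenue = 6 × 45.6 = 273.6.

Tax revenue = 273.6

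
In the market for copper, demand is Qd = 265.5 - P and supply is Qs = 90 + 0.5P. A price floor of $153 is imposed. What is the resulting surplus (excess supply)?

Equilibrium price would be P* = 117, so the floor at 153 binds.
At P = 153: Qd = 112.5, Qs = 166.5.
Surplus = 166.5 − 112.5 = 54.

Surplus = 54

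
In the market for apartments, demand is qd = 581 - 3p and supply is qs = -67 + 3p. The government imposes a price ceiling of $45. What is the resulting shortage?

Equilibrium price would be p* = 108, so the ceiling at 45 binds.
At p = 45: qd = 581 − 3(45) = 446, qs = -67 + 3(45) = 68.
Shortage = 446 − 68 = 378.

Shortage = 378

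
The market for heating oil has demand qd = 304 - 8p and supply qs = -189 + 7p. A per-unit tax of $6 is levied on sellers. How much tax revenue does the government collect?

Tax revenue = 112

Pre-tax equilibrium: p* = 493/15, q* = 616/15.
Tax on sellers shifts supply to qs = -189 + 7(p − 6) = -231 + 7p.
304 - 8p = -231 + 7p gives buyer price pb = 107/3; sellers receive ps = 107/3 − 6 = 89/3.
New quantity: q = 304 − 8(107/3) = 56/3.
Revenue = 6 × 56/3 = 112.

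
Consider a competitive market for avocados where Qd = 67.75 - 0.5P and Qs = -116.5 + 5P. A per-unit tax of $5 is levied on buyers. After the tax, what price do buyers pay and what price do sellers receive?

Pre-tax equilibrium: P* = 33.5, Q* = 51.
Tax on buyers shifts demand to Qd = 67.75 − 0.5(P + 5) = 65.25 - 0.5P.
65.25 - 0.5P = -116.5 + 5P gives seller price Ps = 727/22; buyers pay Pb = 727/22 + 5 = 837/22.
New quantity: Q = 67.75 − 0.5(837/22) = 536/11.

Buyers pay 837/22, sellers receive 727/22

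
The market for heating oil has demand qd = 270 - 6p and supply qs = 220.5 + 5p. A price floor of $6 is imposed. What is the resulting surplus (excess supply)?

Equilibrium price would be p* = 4.5, so the floor at 6 binds.
At p = 6: qd = 234, qs = 250.5.
Surplus = 250.5 − 234 = 16.5.

Surplus = 16.5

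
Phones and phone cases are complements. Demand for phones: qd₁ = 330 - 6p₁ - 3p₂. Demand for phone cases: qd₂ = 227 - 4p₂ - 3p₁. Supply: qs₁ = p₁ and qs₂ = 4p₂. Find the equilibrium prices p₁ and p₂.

p₁ = 1959/47, p₂ = 599/47

Market 1: 330 - 6p₁ - 3p₂ = p₁ → 7p₁ + 3p₂ = 330.
Market 2: 8p₂ + 3p₁ = 227.
Eliminating p₂: 8×(1) − 3×(2) gives 47p₁ = 1959, so p₁ = 1959/47.
Back-substitute into (2): p₂ = (227 − 3×1959/47) / 8 = 599/47.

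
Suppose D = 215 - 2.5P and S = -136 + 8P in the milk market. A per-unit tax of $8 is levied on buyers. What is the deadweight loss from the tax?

Pre-tax equilibrium: P* = 234/7, Q* = 920/7.
Tax on buyers shifts demand to D = 215 − 2.5(P + 8) = 195 - 2.5P.
195 - 2.5P = -136 + 8P gives seller price Ps = 662/21; buyers pay Pb = 662/21 + 8 = 830/21.
New quantity: Q = 215 − 2.5(830/21) = 2440/21.
DWL = ½ × 8 × (920/7 − 2440/21) = 1280/21.

Deadweight loss = 1280/21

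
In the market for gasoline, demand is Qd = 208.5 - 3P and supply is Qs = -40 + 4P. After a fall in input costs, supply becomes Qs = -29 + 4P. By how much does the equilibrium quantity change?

ΔQ = 33/7

Original equilibrium: P* = 35.5, Q* = 102.
New equilibrium: 208.5 - 3P = -29 + 4P, so 237.5 = 7P and P' = 475/14; Q' = 208.5 − 3(475/14) = 747/7.
Change in quantity: 747/7 − 102 = 33/7.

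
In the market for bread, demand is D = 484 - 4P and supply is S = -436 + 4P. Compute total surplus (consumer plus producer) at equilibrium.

Equilibrium: 484 - 4P = -436 + 4P gives P* = 115, Q* = 24.
Demand choke price: P = 121; supply starts at P = 109.
CS = ½(121 − 115)(24) = 72; PS = ½(115 − 109)(24) = 72.

Total surplus = 144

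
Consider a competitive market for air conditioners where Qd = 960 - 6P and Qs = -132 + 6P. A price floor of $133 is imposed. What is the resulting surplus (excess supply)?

Surplus = 504

Equilibrium price would be P* = 91, so the floor at 133 binds.
At P = 133: Qd = 162, Qs = 666.
Surplus = 666 − 162 = 504.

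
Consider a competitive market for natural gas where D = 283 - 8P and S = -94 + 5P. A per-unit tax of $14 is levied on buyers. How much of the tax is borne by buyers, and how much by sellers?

Buyers bear 70/13, sellers bear 112/13

Pre-tax equilibrium: P* = 29, Q* = 51.
Tax on buyers shifts demand to D = 283 − 8(P + 14) = 171 - 8P.
171 - 8P = -94 + 5P gives seller price Ps = 265/13; buyers pay Pb = 265/13 + 14 = 447/13.
New quantity: Q = 283 − 8(447/13) = 103/13.
Buyer burden = 447/13 − 29 = 70/13; seller burden = 29 − 265/13 = 112/13.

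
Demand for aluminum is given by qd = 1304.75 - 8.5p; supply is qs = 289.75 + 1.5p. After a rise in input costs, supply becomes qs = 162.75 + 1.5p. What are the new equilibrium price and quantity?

Original equilibrium: p* = 101.5, q* = 442.
New equilibrium: 1304.75 - 8.5p = 162.75 + 1.5p, so 1142 = 10p and p' = 114.2; q' = 1304.75 − 8.5(114.2) = 334.05.

p' = 114.2, q' = 334.05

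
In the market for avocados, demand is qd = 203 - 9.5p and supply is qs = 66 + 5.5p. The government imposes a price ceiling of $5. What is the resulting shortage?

Equilibrium price would be p* = 137/15, so the ceiling at 5 binds.
At p = 5: qd = 203 − 9.5(5) = 155.5, qs = 66 + 5.5(5) = 93.5.
Shortage = 155.5 − 93.5 = 62.

Shortage = 62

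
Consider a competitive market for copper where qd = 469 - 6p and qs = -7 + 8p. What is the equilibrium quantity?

Set qd = qs: 469 - 6p = -7 + 8p.
476 = 14p, so p* = 34.
q* = 469 − 6(34) = 265.

q* = 265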